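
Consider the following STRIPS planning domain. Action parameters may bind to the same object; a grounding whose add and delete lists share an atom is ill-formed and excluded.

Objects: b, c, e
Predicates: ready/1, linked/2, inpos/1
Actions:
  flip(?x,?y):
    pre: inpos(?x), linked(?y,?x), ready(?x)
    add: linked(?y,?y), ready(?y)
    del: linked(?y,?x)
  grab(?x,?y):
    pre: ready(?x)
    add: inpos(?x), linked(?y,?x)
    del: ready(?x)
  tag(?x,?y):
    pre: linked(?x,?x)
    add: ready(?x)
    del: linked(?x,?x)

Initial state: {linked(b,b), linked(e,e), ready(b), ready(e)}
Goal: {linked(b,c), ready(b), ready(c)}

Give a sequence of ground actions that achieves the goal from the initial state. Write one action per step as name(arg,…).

1. grab(b,c)  →  {inpos(b), linked(b,b), linked(c,b), linked(e,e), ready(e)}
2. tag(b,b)  →  {inpos(b), linked(c,b), linked(e,e), ready(b), ready(e)}
3. flip(b,c)  →  {inpos(b), linked(c,c), linked(e,e), ready(b), ready(c), ready(e)}
4. grab(c,b)  →  {inpos(b), inpos(c), linked(b,c), linked(c,c), linked(e,e), ready(b), ready(e)}
5. tag(c,b)  →  {inpos(b), inpos(c), linked(b,c), linked(e,e), ready(b), ready(c), ready(e)}

grab(b,c); tag(b,b); flip(b,c); grab(c,b); tag(c,b)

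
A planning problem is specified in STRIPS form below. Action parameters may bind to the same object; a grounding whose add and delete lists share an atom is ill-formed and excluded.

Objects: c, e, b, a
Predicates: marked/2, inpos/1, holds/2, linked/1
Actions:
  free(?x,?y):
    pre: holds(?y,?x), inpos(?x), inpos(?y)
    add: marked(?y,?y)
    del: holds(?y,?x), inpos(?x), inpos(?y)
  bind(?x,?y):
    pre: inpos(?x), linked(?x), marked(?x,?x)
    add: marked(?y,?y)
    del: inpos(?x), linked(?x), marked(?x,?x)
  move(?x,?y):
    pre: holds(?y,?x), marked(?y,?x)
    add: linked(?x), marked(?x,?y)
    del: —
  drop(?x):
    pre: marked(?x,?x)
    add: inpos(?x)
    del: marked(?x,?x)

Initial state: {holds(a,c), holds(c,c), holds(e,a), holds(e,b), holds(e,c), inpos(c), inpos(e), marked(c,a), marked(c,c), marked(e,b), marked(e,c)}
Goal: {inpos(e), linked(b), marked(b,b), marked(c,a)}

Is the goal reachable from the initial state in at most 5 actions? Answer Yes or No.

1. move(c,c)  →  {holds(a,c), holds(c,c), holds(e,a), holds(e,b), holds(e,c), inpos(c), inpos(e), linked(c), marked(c,a), marked(c,c), marked(e,b), marked(e,c)}
2. bind(c,b)  →  {holds(a,c), holds(c,c), holds(e,a), holds(e,b), holds(e,c), inpos(e), marked(b,b), marked(c,a), marked(e,b), marked(e,c)}
3. move(b,e)  →  {holds(a,c), holds(c,c), holds(e,a), holds(e,b), holds(e,c), inpos(e), linked(b), marked(b,b), marked(b,e), marked(c,a), marked(e,b), marked(e,c)}
optimal plan length = 3; 3 ≤ 5

Yes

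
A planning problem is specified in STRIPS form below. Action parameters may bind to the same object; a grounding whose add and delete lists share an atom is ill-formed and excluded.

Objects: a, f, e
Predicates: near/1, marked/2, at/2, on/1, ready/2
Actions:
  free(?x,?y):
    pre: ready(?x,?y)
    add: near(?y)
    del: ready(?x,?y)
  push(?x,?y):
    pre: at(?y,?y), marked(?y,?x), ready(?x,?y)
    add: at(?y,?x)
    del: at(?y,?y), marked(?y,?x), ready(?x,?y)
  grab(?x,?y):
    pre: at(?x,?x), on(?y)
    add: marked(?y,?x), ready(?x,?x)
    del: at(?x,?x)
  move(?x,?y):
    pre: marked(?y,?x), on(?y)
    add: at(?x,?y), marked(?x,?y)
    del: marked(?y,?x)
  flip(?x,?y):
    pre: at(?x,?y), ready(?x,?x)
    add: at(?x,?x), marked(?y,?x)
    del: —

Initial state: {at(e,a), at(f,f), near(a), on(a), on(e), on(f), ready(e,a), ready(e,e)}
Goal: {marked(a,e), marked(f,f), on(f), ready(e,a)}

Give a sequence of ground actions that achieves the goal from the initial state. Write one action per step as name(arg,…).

grab(f,f); flip(e,a)

1. grab(f,f)  →  {at(e,a), marked(f,f), near(a), on(a), on(e), on(f), ready(e,a), ready(e,e), ready(f,f)}
2. flip(e,a)  →  {at(e,a), at(e,e), marked(a,e), marked(f,f), near(a), on(a), on(e), on(f), ready(e,a), ready(e,e), ready(f,f)}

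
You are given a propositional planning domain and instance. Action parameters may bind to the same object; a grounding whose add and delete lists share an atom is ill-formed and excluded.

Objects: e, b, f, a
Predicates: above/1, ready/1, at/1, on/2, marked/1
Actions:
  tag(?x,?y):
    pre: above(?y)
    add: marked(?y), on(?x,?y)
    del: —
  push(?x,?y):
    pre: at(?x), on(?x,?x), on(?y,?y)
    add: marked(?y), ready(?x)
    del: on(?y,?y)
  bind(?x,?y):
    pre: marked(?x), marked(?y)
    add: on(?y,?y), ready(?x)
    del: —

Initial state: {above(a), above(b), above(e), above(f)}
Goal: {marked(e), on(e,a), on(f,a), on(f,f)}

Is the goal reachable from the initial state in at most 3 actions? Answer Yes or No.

1. tag(e,e)  →  {above(a), above(b), above(e), above(f), marked(e), on(e,e)}
2. tag(e,a)  →  {above(a), above(b), above(e), above(f), marked(a), marked(e), on(e,a), on(e,e)}
3. tag(f,f)  →  {above(a), above(b), above(e), above(f), marked(a), marked(e), marked(f), on(e,a), on(e,e), on(f,f)}
4. tag(f,a)  →  {above(a), above(b), above(e), above(f), marked(a), marked(e), marked(f), on(e,a), on(e,e), on(f,a), on(f,f)}
optimal plan length = 4; 4 > 3

No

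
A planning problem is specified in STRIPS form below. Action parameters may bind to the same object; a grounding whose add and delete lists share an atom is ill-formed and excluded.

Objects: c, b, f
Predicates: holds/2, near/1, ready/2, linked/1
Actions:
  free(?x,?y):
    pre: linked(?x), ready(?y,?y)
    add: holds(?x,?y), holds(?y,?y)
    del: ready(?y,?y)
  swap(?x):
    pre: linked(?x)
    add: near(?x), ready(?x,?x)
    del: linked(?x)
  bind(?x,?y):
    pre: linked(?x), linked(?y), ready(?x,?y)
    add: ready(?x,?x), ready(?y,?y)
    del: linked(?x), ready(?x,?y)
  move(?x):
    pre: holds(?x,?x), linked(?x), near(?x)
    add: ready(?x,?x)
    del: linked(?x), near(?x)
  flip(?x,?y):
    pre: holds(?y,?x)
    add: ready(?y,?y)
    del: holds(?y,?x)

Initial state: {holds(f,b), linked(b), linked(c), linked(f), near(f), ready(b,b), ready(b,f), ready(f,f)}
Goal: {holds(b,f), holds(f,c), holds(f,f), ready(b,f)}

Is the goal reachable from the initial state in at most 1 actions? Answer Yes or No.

No

1. free(b,f)  →  {holds(b,f), holds(f,b), holds(f,f), linked(b), linked(c), linked(f), near(f), ready(b,b), ready(b,f)}
2. swap(c)  →  {holds(b,f), holds(f,b), holds(f,f), linked(b), linked(f), near(c), near(f), ready(b,b), ready(b,f), ready(c,c)}
3. free(f,c)  →  {holds(b,f), holds(c,c), holds(f,b), holds(f,c), holds(f,f), linked(b), linked(f), near(c), near(f), ready(b,b), ready(b,f)}
optimal plan length = 3; 3 > 1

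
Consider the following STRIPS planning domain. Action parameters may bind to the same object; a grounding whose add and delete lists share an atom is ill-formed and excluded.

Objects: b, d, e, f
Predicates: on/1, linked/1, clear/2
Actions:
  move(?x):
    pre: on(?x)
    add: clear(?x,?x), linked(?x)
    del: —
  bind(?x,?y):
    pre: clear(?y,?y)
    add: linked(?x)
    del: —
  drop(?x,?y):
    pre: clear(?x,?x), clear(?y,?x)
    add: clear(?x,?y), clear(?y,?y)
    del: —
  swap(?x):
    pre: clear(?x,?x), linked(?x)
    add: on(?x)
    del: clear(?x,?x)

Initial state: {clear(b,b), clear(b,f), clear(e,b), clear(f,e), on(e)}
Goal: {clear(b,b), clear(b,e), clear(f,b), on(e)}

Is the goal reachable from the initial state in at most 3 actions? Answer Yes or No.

1. drop(b,e)  →  {clear(b,b), clear(b,e), clear(b,f), clear(e,b), clear(e,e), clear(f,e), on(e)}
2. drop(e,f)  →  {clear(b,b), clear(b,e), clear(b,f), clear(e,b), clear(e,e), clear(e,f), clear(f,e), clear(f,f), on(e)}
3. drop(f,b)  →  {clear(b,b), clear(b,e), clear(b,f), clear(e,b), clear(e,e), clear(e,f), clear(f,b), clear(f,e), clear(f,f), on(e)}
optimal plan length = 3; 3 ≤ 3

Yes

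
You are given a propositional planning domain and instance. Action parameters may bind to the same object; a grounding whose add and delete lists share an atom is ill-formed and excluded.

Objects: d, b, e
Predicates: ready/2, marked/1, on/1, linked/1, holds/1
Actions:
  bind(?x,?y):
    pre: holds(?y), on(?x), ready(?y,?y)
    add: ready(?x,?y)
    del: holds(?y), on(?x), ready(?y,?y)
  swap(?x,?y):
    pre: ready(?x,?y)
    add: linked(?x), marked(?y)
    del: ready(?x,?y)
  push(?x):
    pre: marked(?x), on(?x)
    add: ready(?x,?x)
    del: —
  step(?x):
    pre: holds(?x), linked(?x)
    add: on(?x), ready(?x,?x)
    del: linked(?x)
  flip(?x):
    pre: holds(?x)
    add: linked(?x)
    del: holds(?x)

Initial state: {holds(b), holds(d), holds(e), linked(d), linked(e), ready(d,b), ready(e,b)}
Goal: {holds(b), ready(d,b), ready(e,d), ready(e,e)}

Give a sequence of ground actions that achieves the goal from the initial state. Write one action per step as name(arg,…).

step(d); step(e); bind(e,d)

1. step(d)  →  {holds(b), holds(d), holds(e), linked(e), on(d), ready(d,b), ready(d,d), ready(e,b)}
2. step(e)  →  {holds(b), holds(d), holds(e), on(d), on(e), ready(d,b), ready(d,d), ready(e,b), ready(e,e)}
3. bind(e,d)  →  {holds(b), holds(e), on(d), ready(d,b), ready(e,b), ready(e,d), ready(e,e)}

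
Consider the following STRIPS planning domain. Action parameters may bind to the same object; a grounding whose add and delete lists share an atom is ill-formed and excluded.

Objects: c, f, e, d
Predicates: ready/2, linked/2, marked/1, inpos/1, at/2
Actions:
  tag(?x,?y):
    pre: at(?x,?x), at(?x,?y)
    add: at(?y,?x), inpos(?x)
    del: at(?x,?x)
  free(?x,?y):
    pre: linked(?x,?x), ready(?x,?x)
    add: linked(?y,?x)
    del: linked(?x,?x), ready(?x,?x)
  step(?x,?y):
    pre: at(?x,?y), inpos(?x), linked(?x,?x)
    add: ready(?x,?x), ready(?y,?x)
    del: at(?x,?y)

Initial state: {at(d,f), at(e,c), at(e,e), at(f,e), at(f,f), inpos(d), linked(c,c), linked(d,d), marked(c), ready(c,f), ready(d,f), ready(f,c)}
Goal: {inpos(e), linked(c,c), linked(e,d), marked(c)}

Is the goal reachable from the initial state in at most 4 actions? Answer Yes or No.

Yes

1. tag(e,c)  →  {at(c,e), at(d,f), at(e,c), at(f,e), at(f,f), inpos(d), inpos(e), linked(c,c), linked(d,d), marked(c), ready(c,f), ready(d,f), ready(f,c)}
2. step(d,f)  →  {at(c,e), at(e,c), at(f,e), at(f,f), inpos(d), inpos(e), linked(c,c), linked(d,d), marked(c), ready(c,f), ready(d,d), ready(d,f), ready(f,c), ready(f,d)}
3. free(d,e)  →  {at(c,e), at(e,c), at(f,e), at(f,f), inpos(d), inpos(e), linked(c,c), linked(e,d), marked(c), ready(c,f), ready(d,f), ready(f,c), ready(f,d)}
optimal plan length = 3; 3 ≤ 4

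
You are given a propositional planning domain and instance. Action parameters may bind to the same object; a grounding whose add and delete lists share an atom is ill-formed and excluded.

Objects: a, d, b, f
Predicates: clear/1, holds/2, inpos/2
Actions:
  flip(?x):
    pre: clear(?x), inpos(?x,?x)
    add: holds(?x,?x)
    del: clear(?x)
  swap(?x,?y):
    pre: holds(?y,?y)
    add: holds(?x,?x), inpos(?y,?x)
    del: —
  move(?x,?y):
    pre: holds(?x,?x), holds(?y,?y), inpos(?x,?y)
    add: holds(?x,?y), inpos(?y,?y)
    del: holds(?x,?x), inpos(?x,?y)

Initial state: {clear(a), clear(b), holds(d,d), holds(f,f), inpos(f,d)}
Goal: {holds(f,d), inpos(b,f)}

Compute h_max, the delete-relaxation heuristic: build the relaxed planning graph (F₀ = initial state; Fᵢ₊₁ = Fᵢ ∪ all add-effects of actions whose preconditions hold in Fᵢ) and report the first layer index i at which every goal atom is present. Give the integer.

F0 = init (5 atoms)
F1 = F0 ∪ {holds(a,a), holds(b,b), holds(f,d), inpos(d,a), inpos(d,b), inpos(d,d), inpos(d,f), inpos(f,a), inpos(f,b), inpos(f,f)}  (15 atoms)
F2 = F1 ∪ {holds(d,a), holds(d,b), holds(d,f), holds(f,a), holds(f,b), inpos(a,a), inpos(a,b), inpos(a,d), inpos(a,f), inpos(b,a), inpos(b,b), inpos(b,d), inpos(b,f)}  (28 atoms)
goal ⊆ F2  ⇒  h_max = 2

2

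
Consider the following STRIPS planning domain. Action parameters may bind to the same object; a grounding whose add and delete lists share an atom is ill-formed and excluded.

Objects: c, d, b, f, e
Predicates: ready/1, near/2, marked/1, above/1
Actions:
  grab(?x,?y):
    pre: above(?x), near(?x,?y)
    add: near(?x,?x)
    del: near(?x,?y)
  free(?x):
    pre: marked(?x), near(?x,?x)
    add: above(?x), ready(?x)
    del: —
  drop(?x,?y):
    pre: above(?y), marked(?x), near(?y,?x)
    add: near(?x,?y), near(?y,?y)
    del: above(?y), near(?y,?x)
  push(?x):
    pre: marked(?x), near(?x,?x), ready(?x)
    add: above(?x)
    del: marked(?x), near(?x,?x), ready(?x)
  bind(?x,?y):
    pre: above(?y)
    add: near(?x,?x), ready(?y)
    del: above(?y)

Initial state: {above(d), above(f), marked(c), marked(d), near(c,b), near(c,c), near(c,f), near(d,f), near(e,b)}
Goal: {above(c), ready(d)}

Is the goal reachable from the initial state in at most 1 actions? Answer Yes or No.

No

1. free(c)  →  {above(c), above(d), above(f), marked(c), marked(d), near(c,b), near(c,c), near(c,f), near(d,f), near(e,b), ready(c)}
2. bind(c,d)  →  {above(c), above(f), marked(c), marked(d), near(c,b), near(c,c), near(c,f), near(d,f), near(e,b), ready(c), ready(d)}
optimal plan length = 2; 2 > 1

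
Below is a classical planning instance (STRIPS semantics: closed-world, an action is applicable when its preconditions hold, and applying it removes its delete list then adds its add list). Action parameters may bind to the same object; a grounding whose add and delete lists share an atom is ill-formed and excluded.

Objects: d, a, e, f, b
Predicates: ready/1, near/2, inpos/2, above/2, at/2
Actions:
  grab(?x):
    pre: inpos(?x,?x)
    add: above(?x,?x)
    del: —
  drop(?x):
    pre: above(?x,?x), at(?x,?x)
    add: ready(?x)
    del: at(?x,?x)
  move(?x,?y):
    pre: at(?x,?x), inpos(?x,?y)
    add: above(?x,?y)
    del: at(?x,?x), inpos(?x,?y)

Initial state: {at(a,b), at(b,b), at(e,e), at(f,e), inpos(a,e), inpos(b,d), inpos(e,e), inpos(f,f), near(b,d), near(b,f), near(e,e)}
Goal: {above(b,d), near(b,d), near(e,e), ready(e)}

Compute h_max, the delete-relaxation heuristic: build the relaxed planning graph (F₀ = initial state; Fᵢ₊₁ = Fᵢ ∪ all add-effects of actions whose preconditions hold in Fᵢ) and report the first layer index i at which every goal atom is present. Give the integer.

F0 = init (11 atoms)
F1 = F0 ∪ {above(b,d), above(e,e), above(f,f)}  (14 atoms)
F2 = F1 ∪ {ready(e)}  (15 atoms)
goal ⊆ F2  ⇒  h_max = 2

2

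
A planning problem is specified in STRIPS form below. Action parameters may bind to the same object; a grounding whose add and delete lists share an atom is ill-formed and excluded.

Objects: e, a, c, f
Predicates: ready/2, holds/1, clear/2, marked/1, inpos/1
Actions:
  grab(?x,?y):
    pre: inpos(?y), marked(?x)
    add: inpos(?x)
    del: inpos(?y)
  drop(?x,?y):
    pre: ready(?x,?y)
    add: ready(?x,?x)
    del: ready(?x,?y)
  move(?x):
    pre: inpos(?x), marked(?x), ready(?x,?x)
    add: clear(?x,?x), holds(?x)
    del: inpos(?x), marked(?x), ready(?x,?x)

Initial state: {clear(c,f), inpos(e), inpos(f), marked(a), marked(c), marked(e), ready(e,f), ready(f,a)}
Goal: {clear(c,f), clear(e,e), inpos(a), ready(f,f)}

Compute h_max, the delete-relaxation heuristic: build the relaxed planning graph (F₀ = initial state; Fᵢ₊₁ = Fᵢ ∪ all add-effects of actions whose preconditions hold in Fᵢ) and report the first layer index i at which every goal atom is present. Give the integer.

2

F0 = init (8 atoms)
F1 = F0 ∪ {inpos(a), inpos(c), ready(e,e), ready(f,f)}  (12 atoms)
F2 = F1 ∪ {clear(e,e), holds(e)}  (14 atoms)
goal ⊆ F2  ⇒  h_max = 2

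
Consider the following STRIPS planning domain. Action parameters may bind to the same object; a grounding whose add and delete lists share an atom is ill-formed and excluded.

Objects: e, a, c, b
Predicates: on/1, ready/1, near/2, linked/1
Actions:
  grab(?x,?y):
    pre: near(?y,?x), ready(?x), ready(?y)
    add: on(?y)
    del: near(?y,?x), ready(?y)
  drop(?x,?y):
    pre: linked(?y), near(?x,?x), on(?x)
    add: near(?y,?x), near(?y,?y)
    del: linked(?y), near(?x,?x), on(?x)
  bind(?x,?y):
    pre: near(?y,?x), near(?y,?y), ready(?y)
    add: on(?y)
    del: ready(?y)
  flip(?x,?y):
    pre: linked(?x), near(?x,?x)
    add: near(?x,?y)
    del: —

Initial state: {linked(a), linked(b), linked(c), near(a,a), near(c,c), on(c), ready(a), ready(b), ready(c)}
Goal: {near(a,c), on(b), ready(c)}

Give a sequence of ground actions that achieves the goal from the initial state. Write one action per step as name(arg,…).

1. drop(c,b)  →  {linked(a), linked(c), near(a,a), near(b,b), near(b,c), ready(a), ready(b), ready(c)}
2. grab(c,b)  →  {linked(a), linked(c), near(a,a), near(b,b), on(b), ready(a), ready(c)}
3. flip(a,c)  →  {linked(a), linked(c), near(a,a), near(a,c), near(b,b), on(b), ready(a), ready(c)}

drop(c,b); grab(c,b); flip(a,c)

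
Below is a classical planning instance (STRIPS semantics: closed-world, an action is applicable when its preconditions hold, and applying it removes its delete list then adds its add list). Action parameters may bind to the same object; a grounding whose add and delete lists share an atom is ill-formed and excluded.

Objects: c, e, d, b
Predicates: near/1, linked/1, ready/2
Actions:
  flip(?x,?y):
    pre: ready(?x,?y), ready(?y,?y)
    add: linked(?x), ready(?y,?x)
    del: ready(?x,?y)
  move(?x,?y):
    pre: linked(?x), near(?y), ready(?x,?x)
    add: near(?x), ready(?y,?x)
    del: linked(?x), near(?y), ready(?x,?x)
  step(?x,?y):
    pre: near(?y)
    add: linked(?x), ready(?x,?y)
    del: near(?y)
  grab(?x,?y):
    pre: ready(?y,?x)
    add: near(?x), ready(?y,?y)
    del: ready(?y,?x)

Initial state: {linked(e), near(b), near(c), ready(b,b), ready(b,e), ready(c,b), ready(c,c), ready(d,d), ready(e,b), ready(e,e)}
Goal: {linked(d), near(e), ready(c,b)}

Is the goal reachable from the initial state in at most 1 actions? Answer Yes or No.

1. move(e,c)  →  {near(b), near(e), ready(b,b), ready(b,e), ready(c,b), ready(c,c), ready(c,e), ready(d,d), ready(e,b)}
2. step(d,b)  →  {linked(d), near(e), ready(b,b), ready(b,e), ready(c,b), ready(c,c), ready(c,e), ready(d,b), ready(d,d), ready(e,b)}
optimal plan length = 2; 2 > 1

No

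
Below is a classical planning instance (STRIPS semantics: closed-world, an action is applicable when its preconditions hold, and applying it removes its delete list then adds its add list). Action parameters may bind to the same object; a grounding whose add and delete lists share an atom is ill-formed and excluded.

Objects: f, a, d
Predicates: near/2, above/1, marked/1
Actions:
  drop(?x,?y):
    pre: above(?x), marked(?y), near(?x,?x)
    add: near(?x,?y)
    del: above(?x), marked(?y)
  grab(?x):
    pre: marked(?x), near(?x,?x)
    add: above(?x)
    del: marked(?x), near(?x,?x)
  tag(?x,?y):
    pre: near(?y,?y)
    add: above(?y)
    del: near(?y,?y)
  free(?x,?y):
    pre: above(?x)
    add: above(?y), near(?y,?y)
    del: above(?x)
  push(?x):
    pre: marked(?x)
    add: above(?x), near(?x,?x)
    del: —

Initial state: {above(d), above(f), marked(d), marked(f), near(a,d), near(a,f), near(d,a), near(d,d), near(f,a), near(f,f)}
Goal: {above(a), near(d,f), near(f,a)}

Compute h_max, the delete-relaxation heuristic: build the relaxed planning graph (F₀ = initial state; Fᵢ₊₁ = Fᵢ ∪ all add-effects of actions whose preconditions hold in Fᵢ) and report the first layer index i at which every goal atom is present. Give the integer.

1

F0 = init (10 atoms)
F1 = F0 ∪ {above(a), near(a,a), near(d,f), near(f,d)}  (14 atoms)
goal ⊆ F1  ⇒  h_max = 1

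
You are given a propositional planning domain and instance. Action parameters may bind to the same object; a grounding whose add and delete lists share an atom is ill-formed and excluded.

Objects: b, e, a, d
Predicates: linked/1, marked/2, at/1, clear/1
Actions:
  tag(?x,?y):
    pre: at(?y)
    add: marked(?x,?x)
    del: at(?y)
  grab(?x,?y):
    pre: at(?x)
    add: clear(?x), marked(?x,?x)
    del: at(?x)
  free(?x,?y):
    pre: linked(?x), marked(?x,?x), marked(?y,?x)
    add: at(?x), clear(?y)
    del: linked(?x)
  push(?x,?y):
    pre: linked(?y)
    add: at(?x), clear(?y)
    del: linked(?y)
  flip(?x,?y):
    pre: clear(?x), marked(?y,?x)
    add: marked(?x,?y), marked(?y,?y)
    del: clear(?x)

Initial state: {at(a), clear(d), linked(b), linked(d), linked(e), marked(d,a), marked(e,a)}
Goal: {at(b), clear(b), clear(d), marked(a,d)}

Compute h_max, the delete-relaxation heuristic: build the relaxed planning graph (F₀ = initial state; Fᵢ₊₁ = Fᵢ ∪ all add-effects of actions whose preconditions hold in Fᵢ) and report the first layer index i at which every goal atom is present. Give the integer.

2

F0 = init (7 atoms)
F1 = F0 ∪ {at(b), at(d), at(e), clear(a), clear(b), clear(e), marked(a,a), marked(b,b), marked(d,d), marked(e,e)}  (17 atoms)
F2 = F1 ∪ {marked(a,d), marked(a,e)}  (19 atoms)
goal ⊆ F2  ⇒  h_max = 2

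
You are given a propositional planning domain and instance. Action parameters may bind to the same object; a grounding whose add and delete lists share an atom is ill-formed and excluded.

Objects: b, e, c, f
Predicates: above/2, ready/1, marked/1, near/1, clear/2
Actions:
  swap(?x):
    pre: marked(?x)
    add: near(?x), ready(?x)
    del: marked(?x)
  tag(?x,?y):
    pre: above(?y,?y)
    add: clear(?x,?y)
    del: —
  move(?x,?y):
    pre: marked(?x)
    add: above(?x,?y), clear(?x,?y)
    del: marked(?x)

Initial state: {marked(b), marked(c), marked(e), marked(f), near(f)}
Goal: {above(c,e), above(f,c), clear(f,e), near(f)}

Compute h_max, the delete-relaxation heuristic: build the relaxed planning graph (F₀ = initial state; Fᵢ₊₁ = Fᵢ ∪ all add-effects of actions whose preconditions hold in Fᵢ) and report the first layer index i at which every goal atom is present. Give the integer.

F0 = init (5 atoms)
F1 = F0 ∪ {above(b,b), above(b,c), above(b,e), above(b,f), above(c,b), above(c,c), above(c,e), above(c,f), above(e,b), above(e,c), above(e,e), above(e,f), above(f,b), above(f,c), above(f,e), above(f,f), clear(b,b), clear(b,c), clear(b,e), clear(b,f), clear(c,b), clear(c,c), clear(c,e), clear(c,f), clear(e,b), clear(e,c), clear(e,e), clear(e,f), clear(f,b), clear(f,c), clear(f,e), clear(f,f), near(b), near(c), near(e), ready(b), ready(c), ready(e), ready(f)}  (44 atoms)
goal ⊆ F1  ⇒  h_max = 1

1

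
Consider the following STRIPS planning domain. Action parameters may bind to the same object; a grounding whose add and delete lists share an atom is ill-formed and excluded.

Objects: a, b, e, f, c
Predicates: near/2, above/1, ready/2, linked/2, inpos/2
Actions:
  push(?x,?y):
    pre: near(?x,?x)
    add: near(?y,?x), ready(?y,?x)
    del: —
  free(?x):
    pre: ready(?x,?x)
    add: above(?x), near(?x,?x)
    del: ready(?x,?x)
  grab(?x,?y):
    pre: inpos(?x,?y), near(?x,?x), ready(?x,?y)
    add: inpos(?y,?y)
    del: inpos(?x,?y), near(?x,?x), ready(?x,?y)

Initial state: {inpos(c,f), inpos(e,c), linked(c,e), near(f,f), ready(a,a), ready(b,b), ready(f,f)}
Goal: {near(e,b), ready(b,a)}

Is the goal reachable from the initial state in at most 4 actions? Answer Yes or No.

Yes

1. free(a)  →  {above(a), inpos(c,f), inpos(e,c), linked(c,e), near(a,a), near(f,f), ready(b,b), ready(f,f)}
2. push(a,b)  →  {above(a), inpos(c,f), inpos(e,c), linked(c,e), near(a,a), near(b,a), near(f,f), ready(b,a), ready(b,b), ready(f,f)}
3. free(b)  →  {above(a), above(b), inpos(c,f), inpos(e,c), linked(c,e), near(a,a), near(b,a), near(b,b), near(f,f), ready(b,a), ready(f,f)}
4. push(b,e)  →  {above(a), above(b), inpos(c,f), inpos(e,c), linked(c,e), near(a,a), near(b,a), near(b,b), near(e,b), near(f,f), ready(b,a), ready(e,b), ready(f,f)}
optimal plan length = 4; 4 ≤ 4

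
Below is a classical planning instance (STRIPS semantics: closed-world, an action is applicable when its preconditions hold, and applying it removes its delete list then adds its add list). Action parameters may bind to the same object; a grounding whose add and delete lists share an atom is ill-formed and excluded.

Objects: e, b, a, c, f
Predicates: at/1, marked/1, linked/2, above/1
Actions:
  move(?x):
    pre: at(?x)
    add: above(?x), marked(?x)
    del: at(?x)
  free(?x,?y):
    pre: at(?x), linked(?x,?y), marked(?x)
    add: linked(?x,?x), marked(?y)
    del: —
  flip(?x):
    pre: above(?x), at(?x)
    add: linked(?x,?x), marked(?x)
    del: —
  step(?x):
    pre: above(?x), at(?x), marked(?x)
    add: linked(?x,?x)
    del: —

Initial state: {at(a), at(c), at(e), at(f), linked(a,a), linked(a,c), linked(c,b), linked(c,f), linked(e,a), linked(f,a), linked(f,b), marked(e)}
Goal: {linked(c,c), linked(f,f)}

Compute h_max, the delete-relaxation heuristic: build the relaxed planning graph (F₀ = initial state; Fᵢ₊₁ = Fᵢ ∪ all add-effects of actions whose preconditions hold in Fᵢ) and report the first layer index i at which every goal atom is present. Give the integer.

2

F0 = init (12 atoms)
F1 = F0 ∪ {above(a), above(c), above(e), above(f), linked(e,e), marked(a), marked(c), marked(f)}  (20 atoms)
F2 = F1 ∪ {linked(c,c), linked(f,f), marked(b)}  (23 atoms)
goal ⊆ F2  ⇒  h_max = 2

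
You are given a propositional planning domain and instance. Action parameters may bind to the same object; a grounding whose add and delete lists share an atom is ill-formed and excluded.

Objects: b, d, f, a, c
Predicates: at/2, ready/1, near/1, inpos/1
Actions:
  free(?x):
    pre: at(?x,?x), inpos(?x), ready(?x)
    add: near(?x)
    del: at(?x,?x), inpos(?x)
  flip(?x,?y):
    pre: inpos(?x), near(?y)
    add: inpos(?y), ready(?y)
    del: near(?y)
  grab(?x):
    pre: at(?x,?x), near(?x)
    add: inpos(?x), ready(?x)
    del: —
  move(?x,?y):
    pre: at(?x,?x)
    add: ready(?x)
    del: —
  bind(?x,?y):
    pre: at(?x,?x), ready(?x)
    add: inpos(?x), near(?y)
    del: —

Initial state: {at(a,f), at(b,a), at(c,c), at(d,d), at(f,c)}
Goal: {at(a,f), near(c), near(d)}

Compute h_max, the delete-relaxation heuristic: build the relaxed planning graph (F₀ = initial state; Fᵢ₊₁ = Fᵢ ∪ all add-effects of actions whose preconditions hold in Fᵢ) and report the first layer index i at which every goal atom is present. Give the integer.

2

F0 = init (5 atoms)
F1 = F0 ∪ {ready(c), ready(d)}  (7 atoms)
F2 = F1 ∪ {inpos(c), inpos(d), near(a), near(b), near(c), near(d), near(f)}  (14 atoms)
goal ⊆ F2  ⇒  h_max = 2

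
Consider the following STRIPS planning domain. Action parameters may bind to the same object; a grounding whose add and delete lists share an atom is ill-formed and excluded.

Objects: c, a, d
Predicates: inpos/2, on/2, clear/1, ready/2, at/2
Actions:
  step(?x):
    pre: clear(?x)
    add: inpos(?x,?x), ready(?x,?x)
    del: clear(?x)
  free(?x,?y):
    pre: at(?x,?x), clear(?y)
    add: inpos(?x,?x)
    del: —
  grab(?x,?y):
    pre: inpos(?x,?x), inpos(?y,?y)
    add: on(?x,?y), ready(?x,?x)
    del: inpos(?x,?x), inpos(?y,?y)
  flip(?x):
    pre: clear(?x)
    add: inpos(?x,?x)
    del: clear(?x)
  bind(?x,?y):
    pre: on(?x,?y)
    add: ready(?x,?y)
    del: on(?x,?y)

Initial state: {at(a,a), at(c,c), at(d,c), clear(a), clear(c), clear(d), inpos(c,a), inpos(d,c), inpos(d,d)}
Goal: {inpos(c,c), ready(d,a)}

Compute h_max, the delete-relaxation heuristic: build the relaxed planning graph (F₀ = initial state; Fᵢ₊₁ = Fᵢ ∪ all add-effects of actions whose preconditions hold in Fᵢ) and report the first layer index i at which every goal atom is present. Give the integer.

3

F0 = init (9 atoms)
F1 = F0 ∪ {inpos(a,a), inpos(c,c), on(d,d), ready(a,a), ready(c,c), ready(d,d)}  (15 atoms)
F2 = F1 ∪ {on(a,a), on(a,c), on(a,d), on(c,a), on(c,c), on(c,d), on(d,a), on(d,c)}  (23 atoms)
F3 = F2 ∪ {ready(a,c), ready(a,d), ready(c,a), ready(c,d), ready(d,a), ready(d,c)}  (29 atoms)
goal ⊆ F3  ⇒  h_max = 3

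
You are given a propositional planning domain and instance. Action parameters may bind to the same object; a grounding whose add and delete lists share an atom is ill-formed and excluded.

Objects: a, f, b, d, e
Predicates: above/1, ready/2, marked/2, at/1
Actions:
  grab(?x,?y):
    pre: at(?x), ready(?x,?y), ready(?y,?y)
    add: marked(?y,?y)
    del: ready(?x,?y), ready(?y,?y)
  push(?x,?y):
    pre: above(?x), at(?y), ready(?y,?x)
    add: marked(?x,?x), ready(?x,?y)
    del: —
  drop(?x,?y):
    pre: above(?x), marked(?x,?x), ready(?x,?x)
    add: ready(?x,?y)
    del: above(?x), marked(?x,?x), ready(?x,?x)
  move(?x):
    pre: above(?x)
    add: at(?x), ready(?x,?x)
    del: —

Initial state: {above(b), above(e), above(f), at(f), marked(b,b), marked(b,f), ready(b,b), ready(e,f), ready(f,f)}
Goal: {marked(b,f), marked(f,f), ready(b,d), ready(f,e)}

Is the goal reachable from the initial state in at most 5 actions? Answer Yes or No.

1. drop(b,d)  →  {above(e), above(f), at(f), marked(b,f), ready(b,d), ready(e,f), ready(f,f)}
2. move(e)  →  {above(e), above(f), at(e), at(f), marked(b,f), ready(b,d), ready(e,e), ready(e,f), ready(f,f)}
3. push(f,e)  →  {above(e), above(f), at(e), at(f), marked(b,f), marked(f,f), ready(b,d), ready(e,e), ready(e,f), ready(f,e), ready(f,f)}
optimal plan length = 3; 3 ≤ 5

Yes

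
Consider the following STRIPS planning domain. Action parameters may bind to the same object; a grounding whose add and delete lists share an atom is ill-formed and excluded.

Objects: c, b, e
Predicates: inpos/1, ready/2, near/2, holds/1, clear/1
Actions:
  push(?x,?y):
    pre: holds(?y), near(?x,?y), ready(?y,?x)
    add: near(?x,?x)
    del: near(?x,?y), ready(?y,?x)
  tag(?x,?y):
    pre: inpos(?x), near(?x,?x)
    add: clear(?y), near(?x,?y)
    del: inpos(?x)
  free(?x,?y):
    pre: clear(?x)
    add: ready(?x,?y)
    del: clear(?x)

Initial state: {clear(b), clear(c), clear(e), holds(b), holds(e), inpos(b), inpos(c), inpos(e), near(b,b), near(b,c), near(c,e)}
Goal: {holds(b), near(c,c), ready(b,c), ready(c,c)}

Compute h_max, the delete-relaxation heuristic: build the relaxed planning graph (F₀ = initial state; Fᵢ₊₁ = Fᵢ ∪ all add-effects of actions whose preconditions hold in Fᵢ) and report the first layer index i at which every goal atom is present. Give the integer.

F0 = init (11 atoms)
F1 = F0 ∪ {near(b,e), ready(b,b), ready(b,c), ready(b,e), ready(c,b), ready(c,c), ready(c,e), ready(e,b), ready(e,c), ready(e,e)}  (21 atoms)
F2 = F1 ∪ {near(c,c)}  (22 atoms)
goal ⊆ F2  ⇒  h_max = 2

2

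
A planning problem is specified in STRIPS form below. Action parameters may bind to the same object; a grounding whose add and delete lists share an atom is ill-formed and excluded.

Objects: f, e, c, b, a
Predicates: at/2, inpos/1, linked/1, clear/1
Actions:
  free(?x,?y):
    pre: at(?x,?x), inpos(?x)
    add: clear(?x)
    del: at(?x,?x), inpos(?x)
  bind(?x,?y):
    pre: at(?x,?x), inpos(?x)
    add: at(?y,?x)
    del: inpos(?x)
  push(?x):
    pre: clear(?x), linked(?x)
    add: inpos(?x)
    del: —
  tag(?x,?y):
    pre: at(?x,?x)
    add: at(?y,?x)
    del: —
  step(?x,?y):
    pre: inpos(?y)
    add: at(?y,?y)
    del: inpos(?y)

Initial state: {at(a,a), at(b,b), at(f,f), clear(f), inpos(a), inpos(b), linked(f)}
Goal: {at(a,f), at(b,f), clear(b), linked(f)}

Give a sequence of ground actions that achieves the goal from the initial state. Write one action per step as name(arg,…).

1. free(b,f)  →  {at(a,a), at(f,f), clear(b), clear(f), inpos(a), linked(f)}
2. tag(f,b)  →  {at(a,a), at(b,f), at(f,f), clear(b), clear(f), inpos(a), linked(f)}
3. tag(f,a)  →  {at(a,a), at(a,f), at(b,f), at(f,f), clear(b), clear(f), inpos(a), linked(f)}

free(b,f); tag(f,b); tag(f,a)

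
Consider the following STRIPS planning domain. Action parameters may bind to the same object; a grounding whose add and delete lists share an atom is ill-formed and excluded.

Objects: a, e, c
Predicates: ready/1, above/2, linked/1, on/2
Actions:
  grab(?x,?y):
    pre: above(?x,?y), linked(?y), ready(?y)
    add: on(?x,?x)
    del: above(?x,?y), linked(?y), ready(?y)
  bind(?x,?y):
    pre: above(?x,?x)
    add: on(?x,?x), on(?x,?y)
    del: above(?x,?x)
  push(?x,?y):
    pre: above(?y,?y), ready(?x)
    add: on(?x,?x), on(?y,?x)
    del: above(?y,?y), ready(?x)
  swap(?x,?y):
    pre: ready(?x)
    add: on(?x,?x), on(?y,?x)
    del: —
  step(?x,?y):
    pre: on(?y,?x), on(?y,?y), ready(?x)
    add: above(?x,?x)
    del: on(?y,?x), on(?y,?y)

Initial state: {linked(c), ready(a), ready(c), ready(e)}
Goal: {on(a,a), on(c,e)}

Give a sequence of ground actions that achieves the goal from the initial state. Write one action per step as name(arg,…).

swap(a,a); swap(e,c)

1. swap(a,a)  →  {linked(c), on(a,a), ready(a), ready(c), ready(e)}
2. swap(e,c)  →  {linked(c), on(a,a), on(c,e), on(e,e), ready(a), ready(c), ready(e)}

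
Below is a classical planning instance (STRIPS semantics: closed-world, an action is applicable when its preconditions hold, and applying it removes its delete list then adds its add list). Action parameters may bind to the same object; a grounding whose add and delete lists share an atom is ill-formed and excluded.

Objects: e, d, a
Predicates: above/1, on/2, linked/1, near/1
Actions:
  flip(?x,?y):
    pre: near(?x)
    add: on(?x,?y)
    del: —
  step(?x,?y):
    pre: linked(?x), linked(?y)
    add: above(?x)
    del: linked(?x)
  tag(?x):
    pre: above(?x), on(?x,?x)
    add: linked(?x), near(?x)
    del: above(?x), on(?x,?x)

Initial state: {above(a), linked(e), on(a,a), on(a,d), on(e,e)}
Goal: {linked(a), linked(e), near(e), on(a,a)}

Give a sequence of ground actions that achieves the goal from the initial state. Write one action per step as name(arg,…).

step(e,e); tag(e); tag(a); flip(a,a)

1. step(e,e)  →  {above(a), above(e), on(a,a), on(a,d), on(e,e)}
2. tag(e)  →  {above(a), linked(e), near(e), on(a,a), on(a,d)}
3. tag(a)  →  {linked(a), linked(e), near(a), near(e), on(a,d)}
4. flip(a,a)  →  {linked(a), linked(e), near(a), near(e), on(a,a), on(a,d)}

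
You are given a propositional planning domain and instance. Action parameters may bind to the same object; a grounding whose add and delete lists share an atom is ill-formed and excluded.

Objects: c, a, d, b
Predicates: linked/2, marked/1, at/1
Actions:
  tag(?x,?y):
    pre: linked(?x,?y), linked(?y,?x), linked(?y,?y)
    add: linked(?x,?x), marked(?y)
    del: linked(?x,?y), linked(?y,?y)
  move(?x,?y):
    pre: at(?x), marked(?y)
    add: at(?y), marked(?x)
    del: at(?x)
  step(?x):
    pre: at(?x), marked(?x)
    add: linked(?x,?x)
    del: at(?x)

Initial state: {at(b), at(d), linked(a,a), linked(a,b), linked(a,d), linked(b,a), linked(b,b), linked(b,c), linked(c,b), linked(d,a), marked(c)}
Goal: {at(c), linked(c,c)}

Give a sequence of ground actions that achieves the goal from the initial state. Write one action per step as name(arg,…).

tag(c,b); move(d,c)

1. tag(c,b)  →  {at(b), at(d), linked(a,a), linked(a,b), linked(a,d), linked(b,a), linked(b,c), linked(c,c), linked(d,a), marked(b), marked(c)}
2. move(d,c)  →  {at(b), at(c), linked(a,a), linked(a,b), linked(a,d), linked(b,a), linked(b,c), linked(c,c), linked(d,a), marked(b), marked(c), marked(d)}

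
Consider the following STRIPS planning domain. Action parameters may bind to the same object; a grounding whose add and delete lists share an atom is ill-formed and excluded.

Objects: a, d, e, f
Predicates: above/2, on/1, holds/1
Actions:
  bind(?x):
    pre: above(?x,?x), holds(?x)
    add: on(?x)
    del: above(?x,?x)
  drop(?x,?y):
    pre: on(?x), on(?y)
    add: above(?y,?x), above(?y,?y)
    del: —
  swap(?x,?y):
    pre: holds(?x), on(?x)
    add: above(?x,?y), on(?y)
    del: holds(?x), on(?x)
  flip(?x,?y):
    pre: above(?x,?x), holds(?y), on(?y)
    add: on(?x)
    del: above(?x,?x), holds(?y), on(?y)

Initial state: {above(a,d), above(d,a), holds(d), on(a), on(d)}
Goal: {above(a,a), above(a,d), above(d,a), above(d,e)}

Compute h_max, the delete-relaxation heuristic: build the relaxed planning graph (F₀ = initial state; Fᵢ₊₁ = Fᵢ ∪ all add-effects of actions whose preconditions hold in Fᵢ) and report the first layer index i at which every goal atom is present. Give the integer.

1

F0 = init (5 atoms)
F1 = F0 ∪ {above(a,a), above(d,d), above(d,e), above(d,f), on(e), on(f)}  (11 atoms)
goal ⊆ F1  ⇒  h_max = 1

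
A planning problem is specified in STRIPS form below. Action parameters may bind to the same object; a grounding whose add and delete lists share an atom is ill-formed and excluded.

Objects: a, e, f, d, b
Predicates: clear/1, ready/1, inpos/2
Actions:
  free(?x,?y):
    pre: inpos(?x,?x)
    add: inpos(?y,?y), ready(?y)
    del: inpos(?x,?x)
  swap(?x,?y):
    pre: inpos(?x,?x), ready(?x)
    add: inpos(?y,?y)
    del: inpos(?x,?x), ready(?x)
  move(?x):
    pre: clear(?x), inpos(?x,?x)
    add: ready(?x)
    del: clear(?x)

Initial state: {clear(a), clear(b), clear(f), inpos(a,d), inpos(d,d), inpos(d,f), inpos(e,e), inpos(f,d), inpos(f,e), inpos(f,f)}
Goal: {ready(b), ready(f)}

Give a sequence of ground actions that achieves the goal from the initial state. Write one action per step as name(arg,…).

free(e,f); free(f,b)

1. free(e,f)  →  {clear(a), clear(b), clear(f), inpos(a,d), inpos(d,d), inpos(d,f), inpos(f,d), inpos(f,e), inpos(f,f), ready(f)}
2. free(f,b)  →  {clear(a), clear(b), clear(f), inpos(a,d), inpos(b,b), inpos(d,d), inpos(d,f), inpos(f,d), inpos(f,e), ready(b), ready(f)}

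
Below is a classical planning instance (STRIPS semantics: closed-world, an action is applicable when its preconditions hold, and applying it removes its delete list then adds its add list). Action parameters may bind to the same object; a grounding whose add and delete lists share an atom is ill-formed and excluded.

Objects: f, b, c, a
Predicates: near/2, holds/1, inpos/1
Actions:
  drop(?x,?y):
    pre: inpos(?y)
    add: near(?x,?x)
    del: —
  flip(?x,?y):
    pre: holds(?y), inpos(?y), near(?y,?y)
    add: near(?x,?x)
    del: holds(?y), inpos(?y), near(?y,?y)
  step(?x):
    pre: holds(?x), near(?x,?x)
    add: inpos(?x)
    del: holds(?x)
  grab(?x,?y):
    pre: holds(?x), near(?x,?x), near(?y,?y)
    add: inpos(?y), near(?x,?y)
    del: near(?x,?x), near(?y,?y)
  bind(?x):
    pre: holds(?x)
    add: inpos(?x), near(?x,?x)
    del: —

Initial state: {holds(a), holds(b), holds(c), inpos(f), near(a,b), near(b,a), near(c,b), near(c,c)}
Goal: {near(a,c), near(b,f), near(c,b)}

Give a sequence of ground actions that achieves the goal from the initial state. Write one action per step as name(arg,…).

1. drop(f,f)  →  {holds(a), holds(b), holds(c), inpos(f), near(a,b), near(b,a), near(c,b), near(c,c), near(f,f)}
2. drop(b,f)  →  {holds(a), holds(b), holds(c), inpos(f), near(a,b), near(b,a), near(b,b), near(c,b), near(c,c), near(f,f)}
3. drop(a,f)  →  {holds(a), holds(b), holds(c), inpos(f), near(a,a), near(a,b), near(b,a), near(b,b), near(c,b), near(c,c), near(f,f)}
4. grab(b,f)  →  {holds(a), holds(b), holds(c), inpos(f), near(a,a), near(a,b), near(b,a), near(b,f), near(c,b), near(c,c)}
5. grab(a,c)  →  {holds(a), holds(b), holds(c), inpos(c), inpos(f), near(a,b), near(a,c), near(b,a), near(b,f), near(c,b)}

drop(f,f); drop(b,f); drop(a,f); grab(b,f); grab(a,c)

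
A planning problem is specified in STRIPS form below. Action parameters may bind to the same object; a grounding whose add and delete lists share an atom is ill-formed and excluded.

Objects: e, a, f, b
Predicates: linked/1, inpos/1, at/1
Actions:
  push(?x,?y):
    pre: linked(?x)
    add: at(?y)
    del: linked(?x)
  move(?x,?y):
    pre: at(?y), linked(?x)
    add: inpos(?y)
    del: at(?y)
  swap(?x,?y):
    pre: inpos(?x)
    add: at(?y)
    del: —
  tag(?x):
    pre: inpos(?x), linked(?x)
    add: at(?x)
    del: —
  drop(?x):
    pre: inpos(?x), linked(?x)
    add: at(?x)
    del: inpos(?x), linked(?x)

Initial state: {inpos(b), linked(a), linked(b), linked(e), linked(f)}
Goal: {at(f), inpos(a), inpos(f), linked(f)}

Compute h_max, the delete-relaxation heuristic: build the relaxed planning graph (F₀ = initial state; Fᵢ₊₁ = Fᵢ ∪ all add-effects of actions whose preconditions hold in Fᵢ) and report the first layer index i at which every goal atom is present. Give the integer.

2

F0 = init (5 atoms)
F1 = F0 ∪ {at(a), at(b), at(e), at(f)}  (9 atoms)
F2 = F1 ∪ {inpos(a), inpos(e), inpos(f)}  (12 atoms)
goal ⊆ F2  ⇒  h_max = 2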